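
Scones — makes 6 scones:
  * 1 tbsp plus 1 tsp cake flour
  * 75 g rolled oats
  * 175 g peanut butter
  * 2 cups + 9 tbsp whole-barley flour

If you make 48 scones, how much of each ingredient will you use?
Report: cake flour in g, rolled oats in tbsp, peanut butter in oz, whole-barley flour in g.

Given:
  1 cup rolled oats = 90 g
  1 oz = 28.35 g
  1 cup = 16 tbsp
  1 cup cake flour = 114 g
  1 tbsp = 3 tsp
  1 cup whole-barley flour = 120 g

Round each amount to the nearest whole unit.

Scaling factor: 48/6 = 8.
cake flour: (1 tbsp + 1 tsp = 4/3 tbsp) × 8 ÷ 16 tbsp/cup × 114 g/cup = 76 g
rolled oats: 75 g × 8 ÷ 90 g/cup × 16 tbsp/cup ≈ 107 tbsp
peanut butter: 175 g × 8 ÷ 28.35 g/oz ≈ 49 oz
whole-barley flour: (2 cup + 9 tbsp = 2.5625 cup) × 8 × 120 g/cup = 2460 g

cake flour: 76 g; rolled oats: 107 tbsp; peanut butter: 49 oz; whole-barley flour: 2460 g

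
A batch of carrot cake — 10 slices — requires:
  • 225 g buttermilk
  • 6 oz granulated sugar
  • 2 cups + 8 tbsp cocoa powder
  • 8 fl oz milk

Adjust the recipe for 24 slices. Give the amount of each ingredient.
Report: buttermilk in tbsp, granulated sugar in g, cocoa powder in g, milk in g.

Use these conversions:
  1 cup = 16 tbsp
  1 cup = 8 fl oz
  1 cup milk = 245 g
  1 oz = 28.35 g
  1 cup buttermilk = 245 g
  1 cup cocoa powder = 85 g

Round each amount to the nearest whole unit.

Scaling factor: 24/10 = 12/5 = 2.4.
buttermilk: 225 g × 12/5 ÷ 245 g/cup × 16 tbsp/cup ≈ 35 tbsp
granulated sugar: 6 oz × 12/5 × 28.35 g/oz ≈ 408 g
cocoa powder: (2 cup + 8 tbsp = 2.5 cup) × 12/5 × 85 g/cup = 510 g
milk: 8 fl oz × 12/5 ÷ 8 fl oz/cup × 245 g/cup = 588 g

buttermilk: 35 tbsp; granulated sugar: 408 g; cocoa powder: 510 g; milk: 588 g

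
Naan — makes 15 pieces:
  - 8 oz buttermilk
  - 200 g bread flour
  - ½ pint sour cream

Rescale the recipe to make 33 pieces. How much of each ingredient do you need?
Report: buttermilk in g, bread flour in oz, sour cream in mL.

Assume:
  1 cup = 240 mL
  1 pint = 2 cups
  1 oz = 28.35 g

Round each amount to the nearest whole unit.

Scaling factor: 33/15 = 11/5 = 2.2.
buttermilk: 8 oz × 11/5 × 28.35 g/oz ≈ 499 g
bread flour: 200 g × 11/5 ÷ 28.35 g/oz ≈ 16 oz
sour cream: 0.5 pint × 11/5 × 2 cup/pint × 240 mL/cup = 528 mL

buttermilk: 499 g; bread flour: 16 oz; sour cream: 528 mL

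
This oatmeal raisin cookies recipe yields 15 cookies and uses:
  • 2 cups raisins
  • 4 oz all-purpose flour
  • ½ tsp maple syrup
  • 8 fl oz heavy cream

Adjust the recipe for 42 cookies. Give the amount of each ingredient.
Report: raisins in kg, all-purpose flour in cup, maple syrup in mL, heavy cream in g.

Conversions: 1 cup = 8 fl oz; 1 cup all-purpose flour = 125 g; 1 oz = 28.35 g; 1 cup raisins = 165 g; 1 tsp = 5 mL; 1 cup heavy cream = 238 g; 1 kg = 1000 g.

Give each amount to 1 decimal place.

Scaling factor: 42/15 = 14/5 = 2.8.
raisins: 2 cup × 14/5 × 165 g/cup ÷ 1000 g/kg ≈ 0.9 kg
all-purpose flour: 4 oz × 14/5 × 28.35 g/oz ÷ 125 g/cup ≈ 2.5 cup
maple syrup: 0.5 tsp × 14/5 × 5 mL/tsp = 7.0 mL
heavy cream: 8 fl oz × 14/5 ÷ 8 fl oz/cup × 238 g/cup = 666.4 g

raisins: 0.9 kg; all-purpose flour: 2.5 cup; maple syrup: 7.0 mL; heavy cream: 666.4 g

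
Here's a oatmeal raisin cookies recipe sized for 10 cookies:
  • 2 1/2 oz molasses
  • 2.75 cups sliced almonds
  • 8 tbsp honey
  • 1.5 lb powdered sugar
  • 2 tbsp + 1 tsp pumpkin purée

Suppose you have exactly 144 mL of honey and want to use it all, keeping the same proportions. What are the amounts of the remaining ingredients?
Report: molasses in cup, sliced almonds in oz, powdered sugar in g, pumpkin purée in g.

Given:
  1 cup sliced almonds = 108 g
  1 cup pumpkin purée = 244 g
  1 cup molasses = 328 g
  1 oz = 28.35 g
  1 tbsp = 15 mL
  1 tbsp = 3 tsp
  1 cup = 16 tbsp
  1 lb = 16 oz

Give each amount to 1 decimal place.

molasses: 0.3 cup; sliced almonds: 12.6 oz; powdered sugar: 816.5 g; pumpkin purée: 42.7 g

The original recipe has 120 mL of honey, so the scaling factor is 144 ÷ 120 = 6/5 = 1.2.
molasses: 2.5 oz × 6/5 × 28.35 g/oz ÷ 328 g/cup ≈ 0.3 cup
sliced almonds: 2.75 cup × 6/5 × 108 g/cup ÷ 28.35 g/oz ≈ 12.6 oz
powdered sugar: 1.5 lb × 6/5 × 16 oz/lb × 28.35 g/oz ≈ 816.5 g
pumpkin purée: (2 tbsp + 1 tsp = 7/3 tbsp) × 6/5 ÷ 16 tbsp/cup × 244 g/cup = 42.7 g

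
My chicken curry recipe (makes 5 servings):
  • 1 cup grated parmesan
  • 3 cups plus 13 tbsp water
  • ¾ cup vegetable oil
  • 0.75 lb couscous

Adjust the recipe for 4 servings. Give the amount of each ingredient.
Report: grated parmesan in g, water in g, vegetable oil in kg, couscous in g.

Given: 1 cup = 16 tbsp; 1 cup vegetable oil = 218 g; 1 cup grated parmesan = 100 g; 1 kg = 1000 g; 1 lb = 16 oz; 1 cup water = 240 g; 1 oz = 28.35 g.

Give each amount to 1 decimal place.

Scaling factor: 4/5 = 0.8.
grated parmesan: 1 cup × 4/5 × 100 g/cup = 80.0 g
water: (3 cup + 13 tbsp = 3.8125 cup) × 4/5 × 240 g/cup = 732.0 g
vegetable oil: 0.75 cup × 4/5 × 218 g/cup ÷ 1000 g/kg ≈ 0.1 kg
couscous: 0.75 lb × 4/5 × 16 oz/lb × 28.35 g/oz ≈ 272.2 g

grated parmesan: 80.0 g; water: 732.0 g; vegetable oil: 0.1 kg; couscous: 272.2 g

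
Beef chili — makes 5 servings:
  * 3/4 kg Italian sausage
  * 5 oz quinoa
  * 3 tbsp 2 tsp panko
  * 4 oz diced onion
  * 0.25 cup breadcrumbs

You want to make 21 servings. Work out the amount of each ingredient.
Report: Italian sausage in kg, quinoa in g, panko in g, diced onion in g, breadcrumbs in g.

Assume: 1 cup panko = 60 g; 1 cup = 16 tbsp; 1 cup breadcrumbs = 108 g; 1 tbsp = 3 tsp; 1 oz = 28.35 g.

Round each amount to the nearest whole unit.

Italian sausage: 3 kg; quinoa: 595 g; panko: 58 g; diced onion: 476 g; breadcrumbs: 113 g

Scaling factor: 21/5 = 4.2.
Italian sausage: 0.75 kg × 21/5 ≈ 3 kg
quinoa: 5 oz × 21/5 × 28.35 g/oz ≈ 595 g
panko: (3 tbsp + 2 tsp = 11/3 tbsp) × 21/5 ÷ 16 tbsp/cup × 60 g/cup ≈ 58 g
diced onion: 4 oz × 21/5 × 28.35 g/oz ≈ 476 g
breadcrumbs: 0.25 cup × 21/5 × 108 g/cup ≈ 113 g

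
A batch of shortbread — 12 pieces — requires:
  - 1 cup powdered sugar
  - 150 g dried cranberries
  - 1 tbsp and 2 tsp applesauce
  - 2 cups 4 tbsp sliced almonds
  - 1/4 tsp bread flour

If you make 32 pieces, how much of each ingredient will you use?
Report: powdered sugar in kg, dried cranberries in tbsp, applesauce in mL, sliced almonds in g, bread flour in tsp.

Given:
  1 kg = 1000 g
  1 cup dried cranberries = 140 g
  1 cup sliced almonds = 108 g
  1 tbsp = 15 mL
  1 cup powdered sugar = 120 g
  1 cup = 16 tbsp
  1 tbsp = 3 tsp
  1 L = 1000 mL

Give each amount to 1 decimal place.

Scaling factor: 32/12 = 8/3.
powdered sugar: 1 cup × 8/3 × 120 g/cup ÷ 1000 g/kg ≈ 0.3 kg
dried cranberries: 150 g × 8/3 ÷ 140 g/cup × 16 tbsp/cup ≈ 45.7 tbsp
applesauce: (1 tbsp + 2 tsp = 5/3 tbsp) × 8/3 × 15 mL/tbsp ≈ 66.7 mL
sliced almonds: (2 cup + 4 tbsp = 2.25 cup) × 8/3 × 108 g/cup = 648.0 g
bread flour: 0.25 tsp × 8/3 ≈ 0.7 tsp

powdered sugar: 0.3 kg; dried cranberries: 45.7 tbsp; applesauce: 66.7 mL; sliced almonds: 648.0 g; bread flour: 0.7 tsp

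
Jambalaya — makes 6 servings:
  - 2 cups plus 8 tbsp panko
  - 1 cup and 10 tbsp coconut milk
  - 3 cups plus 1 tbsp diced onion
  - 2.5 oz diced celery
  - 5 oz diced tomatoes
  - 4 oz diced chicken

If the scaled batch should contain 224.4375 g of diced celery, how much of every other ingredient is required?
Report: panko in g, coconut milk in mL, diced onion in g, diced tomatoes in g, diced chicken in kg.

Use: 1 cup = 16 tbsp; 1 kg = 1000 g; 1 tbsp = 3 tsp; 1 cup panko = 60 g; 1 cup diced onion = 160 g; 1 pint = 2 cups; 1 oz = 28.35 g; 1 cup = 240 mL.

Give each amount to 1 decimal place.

The original recipe has 70.875 g of diced celery, so the scaling factor is 224.4375 ÷ 70.875 = 19/6.
panko: (2 cup + 8 tbsp = 2.5 cup) × 19/6 × 60 g/cup = 475.0 g
coconut milk: (1 cup + 10 tbsp = 1.625 cup) × 19/6 × 240 mL/cup = 1235.0 mL
diced onion: (3 cup + 1 tbsp = 3.0625 cup) × 19/6 × 160 g/cup ≈ 1551.7 g
diced tomatoes: 5 oz × 19/6 × 28.35 g/oz ≈ 448.9 g
diced chicken: 4 oz × 19/6 × 28.35 g/oz ÷ 1000 g/kg ≈ 0.4 kg

panko: 475.0 g; coconut milk: 1235.0 mL; diced onion: 1551.7 g; diced tomatoes: 448.9 g; diced chicken: 0.4 kg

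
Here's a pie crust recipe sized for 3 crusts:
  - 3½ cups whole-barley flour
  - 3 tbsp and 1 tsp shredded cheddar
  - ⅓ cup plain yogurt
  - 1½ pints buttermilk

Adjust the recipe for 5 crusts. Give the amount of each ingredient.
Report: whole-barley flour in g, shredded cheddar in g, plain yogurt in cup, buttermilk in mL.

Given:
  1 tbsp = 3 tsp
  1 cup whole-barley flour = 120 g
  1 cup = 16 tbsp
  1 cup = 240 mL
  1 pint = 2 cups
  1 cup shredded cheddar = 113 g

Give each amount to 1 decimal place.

Scaling factor: 5/3.
whole-barley flour: 3.5 cup × 5/3 × 120 g/cup = 700.0 g
shredded cheddar: (3 tbsp + 1 tsp = 10/3 tbsp) × 5/3 ÷ 16 tbsp/cup × 113 g/cup ≈ 39.2 g
plain yogurt: 1/3 cup × 5/3 ≈ 0.6 cup
buttermilk: 1.5 pint × 5/3 × 2 cup/pint × 240 mL/cup = 1200.0 mL

whole-barley flour: 700.0 g; shredded cheddar: 39.2 g; plain yogurt: 0.6 cup; buttermilk: 1200.0 mL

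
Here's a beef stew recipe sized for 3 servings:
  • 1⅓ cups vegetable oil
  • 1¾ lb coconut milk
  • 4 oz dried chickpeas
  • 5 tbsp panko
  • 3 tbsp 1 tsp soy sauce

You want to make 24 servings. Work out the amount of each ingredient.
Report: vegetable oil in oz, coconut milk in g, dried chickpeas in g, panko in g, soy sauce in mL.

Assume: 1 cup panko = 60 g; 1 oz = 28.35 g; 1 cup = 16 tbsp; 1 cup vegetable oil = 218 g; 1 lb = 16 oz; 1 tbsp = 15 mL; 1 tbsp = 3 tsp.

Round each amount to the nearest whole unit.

Scaling factor: 24/3 = 8.
vegetable oil: 4/3 cup × 8 × 218 g/cup ÷ 28.35 g/oz ≈ 82 oz
coconut milk: 1.75 lb × 8 × 16 oz/lb × 28.35 g/oz ≈ 6350 g
dried chickpeas: 4 oz × 8 × 28.35 g/oz ≈ 907 g
panko: 5 tbsp × 8 ÷ 16 tbsp/cup × 60 g/cup = 150 g
soy sauce: (3 tbsp + 1 tsp = 10/3 tbsp) × 8 × 15 mL/tbsp = 400 mL

vegetable oil: 82 oz; coconut milk: 6350 g; dried chickpeas: 907 g; panko: 150 g; soy sauce: 400 mL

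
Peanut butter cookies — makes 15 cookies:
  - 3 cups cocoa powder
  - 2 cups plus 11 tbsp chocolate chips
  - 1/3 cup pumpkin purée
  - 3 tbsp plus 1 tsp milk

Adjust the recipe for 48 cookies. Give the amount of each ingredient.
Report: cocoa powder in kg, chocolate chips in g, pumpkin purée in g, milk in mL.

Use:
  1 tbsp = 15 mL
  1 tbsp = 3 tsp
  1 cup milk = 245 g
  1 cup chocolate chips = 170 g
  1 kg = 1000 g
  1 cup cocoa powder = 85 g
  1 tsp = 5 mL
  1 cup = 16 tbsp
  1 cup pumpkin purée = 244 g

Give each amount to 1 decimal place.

cocoa powder: 0.8 kg; chocolate chips: 1462.0 g; pumpkin purée: 260.3 g; milk: 160.0 mL

Scaling factor: 48/15 = 16/5 = 3.2.
cocoa powder: 3 cup × 16/5 × 85 g/cup ÷ 1000 g/kg ≈ 0.8 kg
chocolate chips: (2 cup + 11 tbsp = 2.6875 cup) × 16/5 × 170 g/cup = 1462.0 g
pumpkin purée: 1/3 cup × 16/5 × 244 g/cup ≈ 260.3 g
milk: (3 tbsp + 1 tsp = 10/3 tbsp) × 16/5 × 15 mL/tbsp = 160.0 mL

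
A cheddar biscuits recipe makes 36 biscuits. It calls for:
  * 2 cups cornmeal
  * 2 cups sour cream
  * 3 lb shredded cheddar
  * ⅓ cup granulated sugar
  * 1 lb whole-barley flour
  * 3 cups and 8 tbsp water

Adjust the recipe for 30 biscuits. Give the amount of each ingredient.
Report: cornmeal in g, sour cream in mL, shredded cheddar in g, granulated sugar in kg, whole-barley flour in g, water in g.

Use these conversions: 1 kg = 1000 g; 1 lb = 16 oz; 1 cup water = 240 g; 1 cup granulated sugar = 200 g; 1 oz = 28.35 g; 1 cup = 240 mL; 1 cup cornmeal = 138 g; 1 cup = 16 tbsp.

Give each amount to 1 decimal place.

cornmeal: 230.0 g; sour cream: 400.0 mL; shredded cheddar: 1134.0 g; granulated sugar: 0.1 kg; whole-barley flour: 378.0 g; water: 700.0 g

Scaling factor: 30/36 = 5/6.
cornmeal: 2 cup × 5/6 × 138 g/cup = 230.0 g
sour cream: 2 cup × 5/6 × 240 mL/cup = 400.0 mL
shredded cheddar: 3 lb × 5/6 × 16 oz/lb × 28.35 g/oz = 1134.0 g
granulated sugar: 1/3 cup × 5/6 × 200 g/cup ÷ 1000 g/kg ≈ 0.1 kg
whole-barley flour: 1 lb × 5/6 × 16 oz/lb × 28.35 g/oz = 378.0 g
water: (3 cup + 8 tbsp = 3.5 cup) × 5/6 × 240 g/cup = 700.0 g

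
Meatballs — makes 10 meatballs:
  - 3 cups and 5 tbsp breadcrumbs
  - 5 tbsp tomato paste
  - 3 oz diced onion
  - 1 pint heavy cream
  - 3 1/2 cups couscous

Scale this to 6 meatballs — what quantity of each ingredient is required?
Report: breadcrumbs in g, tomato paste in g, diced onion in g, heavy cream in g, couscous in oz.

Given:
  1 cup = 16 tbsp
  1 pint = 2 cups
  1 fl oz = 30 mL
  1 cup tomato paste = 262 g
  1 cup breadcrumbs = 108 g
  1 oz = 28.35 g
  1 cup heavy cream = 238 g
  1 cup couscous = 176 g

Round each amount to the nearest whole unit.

breadcrumbs: 215 g; tomato paste: 49 g; diced onion: 51 g; heavy cream: 286 g; couscous: 13 oz

Scaling factor: 6/10 = 3/5 = 0.6.
breadcrumbs: (3 cup + 5 tbsp = 3.3125 cup) × 3/5 × 108 g/cup ≈ 215 g
tomato paste: 5 tbsp × 3/5 ÷ 16 tbsp/cup × 262 g/cup ≈ 49 g
diced onion: 3 oz × 3/5 × 28.35 g/oz ≈ 51 g
heavy cream: 1 pint × 3/5 × 2 cup/pint × 238 g/cup ≈ 286 g
couscous: 3.5 cup × 3/5 × 176 g/cup ÷ 28.35 g/oz ≈ 13 oz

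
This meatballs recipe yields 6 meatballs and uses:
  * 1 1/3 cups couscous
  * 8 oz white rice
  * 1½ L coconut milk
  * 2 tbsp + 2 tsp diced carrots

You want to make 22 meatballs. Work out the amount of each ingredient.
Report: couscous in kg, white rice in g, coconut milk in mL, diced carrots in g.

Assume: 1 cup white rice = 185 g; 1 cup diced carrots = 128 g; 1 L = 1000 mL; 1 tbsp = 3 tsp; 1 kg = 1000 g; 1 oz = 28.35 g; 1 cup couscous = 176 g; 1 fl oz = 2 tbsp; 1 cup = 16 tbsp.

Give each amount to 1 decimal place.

couscous: 0.9 kg; white rice: 831.6 g; coconut milk: 5500.0 mL; diced carrots: 78.2 g

Scaling factor: 22/6 = 11/3.
couscous: 4/3 cup × 11/3 × 176 g/cup ÷ 1000 g/kg ≈ 0.9 kg
white rice: 8 oz × 11/3 × 28.35 g/oz = 831.6 g
coconut milk: 1.5 L × 11/3 × 1000 mL/L = 5500.0 mL
diced carrots: (2 tbsp + 2 tsp = 8/3 tbsp) × 11/3 ÷ 16 tbsp/cup × 128 g/cup ≈ 78.2 g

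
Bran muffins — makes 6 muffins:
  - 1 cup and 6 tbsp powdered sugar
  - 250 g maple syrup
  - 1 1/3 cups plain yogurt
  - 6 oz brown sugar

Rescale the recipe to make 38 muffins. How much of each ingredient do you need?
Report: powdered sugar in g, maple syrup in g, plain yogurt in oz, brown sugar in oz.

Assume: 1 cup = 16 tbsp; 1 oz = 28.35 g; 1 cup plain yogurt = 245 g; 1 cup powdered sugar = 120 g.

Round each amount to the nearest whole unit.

powdered sugar: 1045 g; maple syrup: 1583 g; plain yogurt: 73 oz; brown sugar: 38 oz

Scaling factor: 38/6 = 19/3.
powdered sugar: (1 cup + 6 tbsp = 1.375 cup) × 19/3 × 120 g/cup = 1045 g
maple syrup: 250 g × 19/3 ≈ 1583 g
plain yogurt: 4/3 cup × 19/3 × 245 g/cup ÷ 28.35 g/oz ≈ 73 oz
brown sugar: 6 oz × 19/3 = 38 oz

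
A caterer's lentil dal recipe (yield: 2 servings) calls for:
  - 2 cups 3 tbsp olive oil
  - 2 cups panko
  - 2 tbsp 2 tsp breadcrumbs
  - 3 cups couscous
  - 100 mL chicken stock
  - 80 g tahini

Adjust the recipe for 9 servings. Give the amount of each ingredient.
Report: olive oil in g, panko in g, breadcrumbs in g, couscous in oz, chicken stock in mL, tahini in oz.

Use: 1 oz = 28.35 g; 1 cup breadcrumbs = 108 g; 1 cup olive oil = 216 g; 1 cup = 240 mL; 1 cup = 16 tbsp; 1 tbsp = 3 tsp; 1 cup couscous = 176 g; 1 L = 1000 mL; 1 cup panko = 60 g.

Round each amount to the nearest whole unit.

olive oil: 2126 g; panko: 540 g; breadcrumbs: 81 g; couscous: 84 oz; chicken stock: 450 mL; tahini: 13 oz

Scaling factor: 9/2 = 4.5.
olive oil: (2 cup + 3 tbsp = 2.1875 cup) × 9/2 × 216 g/cup ≈ 2126 g
panko: 2 cup × 9/2 × 60 g/cup = 540 g
breadcrumbs: (2 tbsp + 2 tsp = 8/3 tbsp) × 9/2 ÷ 16 tbsp/cup × 108 g/cup = 81 g
couscous: 3 cup × 9/2 × 176 g/cup ÷ 28.35 g/oz ≈ 84 oz
chicken stock: 100 mL × 9/2 = 450 mL
tahini: 80 g × 9/2 ÷ 28.35 g/oz ≈ 13 oz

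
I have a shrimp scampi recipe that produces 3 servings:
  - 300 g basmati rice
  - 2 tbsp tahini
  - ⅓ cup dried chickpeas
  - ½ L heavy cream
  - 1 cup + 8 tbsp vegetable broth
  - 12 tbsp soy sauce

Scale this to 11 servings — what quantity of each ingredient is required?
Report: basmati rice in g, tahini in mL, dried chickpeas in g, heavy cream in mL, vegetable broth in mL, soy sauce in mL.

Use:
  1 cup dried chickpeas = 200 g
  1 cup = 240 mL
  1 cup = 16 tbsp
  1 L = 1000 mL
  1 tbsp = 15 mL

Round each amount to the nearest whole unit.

Scaling factor: 11/3.
basmati rice: 300 g × 11/3 = 1100 g
tahini: 2 tbsp × 11/3 × 15 mL/tbsp = 110 mL
dried chickpeas: 1/3 cup × 11/3 × 200 g/cup ≈ 244 g
heavy cream: 0.5 L × 11/3 × 1000 mL/L ≈ 1833 mL
vegetable broth: (1 cup + 8 tbsp = 1.5 cup) × 11/3 × 240 mL/cup = 1320 mL
soy sauce: 12 tbsp × 11/3 × 15 mL/tbsp = 660 mL

basmati rice: 1100 g; tahini: 110 mL; dried chickpeas: 244 g; heavy cream: 1833 mL; vegetable broth: 1320 mL; soy sauce: 660 mL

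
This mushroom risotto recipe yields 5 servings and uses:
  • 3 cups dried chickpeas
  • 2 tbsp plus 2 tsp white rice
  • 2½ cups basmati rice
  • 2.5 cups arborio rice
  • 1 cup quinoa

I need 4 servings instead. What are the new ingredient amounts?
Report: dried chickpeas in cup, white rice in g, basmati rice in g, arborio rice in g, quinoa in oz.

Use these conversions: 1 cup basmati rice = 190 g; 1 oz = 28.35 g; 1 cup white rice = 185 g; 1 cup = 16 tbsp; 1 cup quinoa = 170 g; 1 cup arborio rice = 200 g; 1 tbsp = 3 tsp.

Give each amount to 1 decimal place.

dried chickpeas: 2.4 cup; white rice: 24.7 g; basmati rice: 380.0 g; arborio rice: 400.0 g; quinoa: 4.8 oz

Scaling factor: 4/5 = 0.8.
dried chickpeas: 3 cup × 4/5 = 2.4 cup
white rice: (2 tbsp + 2 tsp = 8/3 tbsp) × 4/5 ÷ 16 tbsp/cup × 185 g/cup ≈ 24.7 g
basmati rice: 2.5 cup × 4/5 × 190 g/cup = 380.0 g
arborio rice: 2.5 cup × 4/5 × 200 g/cup = 400.0 g
quinoa: 1 cup × 4/5 × 170 g/cup ÷ 28.35 g/oz ≈ 4.8 oz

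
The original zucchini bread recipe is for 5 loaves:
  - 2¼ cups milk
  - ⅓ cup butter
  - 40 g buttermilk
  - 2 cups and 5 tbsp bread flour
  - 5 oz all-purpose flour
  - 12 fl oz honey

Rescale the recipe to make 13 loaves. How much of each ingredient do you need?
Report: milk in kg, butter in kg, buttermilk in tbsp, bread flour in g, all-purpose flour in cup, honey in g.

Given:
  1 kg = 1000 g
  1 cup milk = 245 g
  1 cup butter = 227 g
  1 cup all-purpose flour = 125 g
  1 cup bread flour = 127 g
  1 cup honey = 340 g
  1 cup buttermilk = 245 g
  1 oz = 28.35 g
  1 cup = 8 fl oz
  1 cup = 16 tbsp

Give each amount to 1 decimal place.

milk: 1.4 kg; butter: 0.2 kg; buttermilk: 6.8 tbsp; bread flour: 763.6 g; all-purpose flour: 2.9 cup; honey: 1326.0 g

Scaling factor: 13/5 = 2.6.
milk: 2.25 cup × 13/5 × 245 g/cup ÷ 1000 g/kg ≈ 1.4 kg
butter: 1/3 cup × 13/5 × 227 g/cup ÷ 1000 g/kg ≈ 0.2 kg
buttermilk: 40 g × 13/5 ÷ 245 g/cup × 16 tbsp/cup ≈ 6.8 tbsp
bread flour: (2 cup + 5 tbsp = 2.3125 cup) × 13/5 × 127 g/cup ≈ 763.6 g
all-purpose flour: 5 oz × 13/5 × 28.35 g/oz ÷ 125 g/cup ≈ 2.9 cup
honey: 12 fl oz × 13/5 ÷ 8 fl oz/cup × 340 g/cup = 1326.0 g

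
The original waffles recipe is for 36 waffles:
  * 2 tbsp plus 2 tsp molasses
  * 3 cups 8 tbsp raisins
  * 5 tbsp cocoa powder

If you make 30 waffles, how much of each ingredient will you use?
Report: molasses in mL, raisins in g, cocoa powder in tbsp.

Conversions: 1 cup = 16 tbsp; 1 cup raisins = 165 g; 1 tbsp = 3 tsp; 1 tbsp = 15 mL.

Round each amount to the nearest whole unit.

Scaling factor: 30/36 = 5/6.
molasses: (2 tbsp + 2 tsp = 8/3 tbsp) × 5/6 × 15 mL/tbsp ≈ 33 mL
raisins: (3 cup + 8 tbsp = 3.5 cup) × 5/6 × 165 g/cup ≈ 481 g
cocoa powder: 5 tbsp × 5/6 ≈ 4 tbsp

molasses: 33 mL; raisins: 481 g; cocoa powder: 4 tbsp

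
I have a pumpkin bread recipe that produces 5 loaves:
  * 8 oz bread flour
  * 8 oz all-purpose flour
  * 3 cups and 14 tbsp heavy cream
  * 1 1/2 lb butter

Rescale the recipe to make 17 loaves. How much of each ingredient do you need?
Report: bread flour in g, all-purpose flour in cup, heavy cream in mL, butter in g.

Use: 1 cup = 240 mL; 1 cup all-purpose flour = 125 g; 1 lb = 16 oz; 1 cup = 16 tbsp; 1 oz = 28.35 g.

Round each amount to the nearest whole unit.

bread flour: 771 g; all-purpose flour: 6 cup; heavy cream: 3162 mL; butter: 2313 g

Scaling factor: 17/5 = 3.4.
bread flour: 8 oz × 17/5 × 28.35 g/oz ≈ 771 g
all-purpose flour: 8 oz × 17/5 × 28.35 g/oz ÷ 125 g/cup ≈ 6 cup
heavy cream: (3 cup + 14 tbsp = 3.875 cup) × 17/5 × 240 mL/cup = 3162 mL
butter: 1.5 lb × 17/5 × 16 oz/lb × 28.35 g/oz ≈ 2313 g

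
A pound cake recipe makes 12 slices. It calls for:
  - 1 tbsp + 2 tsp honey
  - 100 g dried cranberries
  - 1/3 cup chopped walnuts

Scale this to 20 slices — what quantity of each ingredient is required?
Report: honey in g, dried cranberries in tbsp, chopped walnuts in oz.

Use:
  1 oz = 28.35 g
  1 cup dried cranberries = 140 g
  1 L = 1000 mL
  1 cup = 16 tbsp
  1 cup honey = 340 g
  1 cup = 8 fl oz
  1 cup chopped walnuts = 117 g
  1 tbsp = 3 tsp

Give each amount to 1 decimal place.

Scaling factor: 20/12 = 5/3.
honey: (1 tbsp + 2 tsp = 5/3 tbsp) × 5/3 ÷ 16 tbsp/cup × 340 g/cup ≈ 59.0 g
dried cranberries: 100 g × 5/3 ÷ 140 g/cup × 16 tbsp/cup ≈ 19.0 tbsp
chopped walnuts: 1/3 cup × 5/3 × 117 g/cup ÷ 28.35 g/oz ≈ 2.3 oz

honey: 59.0 g; dried cranberries: 19.0 tbsp; chopped walnuts: 2.3 oz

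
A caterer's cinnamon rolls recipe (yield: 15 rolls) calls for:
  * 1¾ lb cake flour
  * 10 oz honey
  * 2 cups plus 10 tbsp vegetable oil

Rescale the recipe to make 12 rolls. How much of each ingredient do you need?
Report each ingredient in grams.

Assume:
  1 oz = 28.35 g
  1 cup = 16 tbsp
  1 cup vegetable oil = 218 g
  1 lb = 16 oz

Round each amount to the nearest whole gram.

cake flour: 635 g; honey: 227 g; vegetable oil: 458 g

Scaling factor: 12/15 = 4/5 = 0.8.
cake flour: 1.75 lb × 4/5 × 16 oz/lb × 28.35 g/oz ≈ 635 g
honey: 10 oz × 4/5 × 28.35 g/oz ≈ 227 g
vegetable oil: (2 cup + 10 tbsp = 2.625 cup) × 4/5 × 218 g/cup ≈ 458 g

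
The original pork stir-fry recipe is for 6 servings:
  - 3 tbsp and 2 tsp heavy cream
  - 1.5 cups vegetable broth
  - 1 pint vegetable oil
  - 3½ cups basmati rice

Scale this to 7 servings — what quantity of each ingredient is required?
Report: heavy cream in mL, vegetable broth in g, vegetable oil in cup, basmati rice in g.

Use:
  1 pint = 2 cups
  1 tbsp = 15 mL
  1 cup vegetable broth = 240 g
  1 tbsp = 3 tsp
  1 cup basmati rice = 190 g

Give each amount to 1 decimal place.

Scaling factor: 7/6.
heavy cream: (3 tbsp + 2 tsp = 11/3 tbsp) × 7/6 × 15 mL/tbsp ≈ 64.2 mL
vegetable broth: 1.5 cup × 7/6 × 240 g/cup = 420.0 g
vegetable oil: 1 pint × 7/6 × 2 cup/pint ≈ 2.3 cup
basmati rice: 3.5 cup × 7/6 × 190 g/cup ≈ 775.8 g

heavy cream: 64.2 mL; vegetable broth: 420.0 g; vegetable oil: 2.3 cup; basmati rice: 775.8 g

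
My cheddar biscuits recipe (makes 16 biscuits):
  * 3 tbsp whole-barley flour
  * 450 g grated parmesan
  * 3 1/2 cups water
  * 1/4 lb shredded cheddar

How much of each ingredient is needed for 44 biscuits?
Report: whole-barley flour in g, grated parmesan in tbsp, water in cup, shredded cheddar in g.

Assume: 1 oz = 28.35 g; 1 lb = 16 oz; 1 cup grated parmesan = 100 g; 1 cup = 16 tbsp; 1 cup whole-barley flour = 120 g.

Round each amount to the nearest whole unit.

whole-barley flour: 62 g; grated parmesan: 198 tbsp; water: 10 cup; shredded cheddar: 312 g

Scaling factor: 44/16 = 11/4 = 2.75.
whole-barley flour: 3 tbsp × 11/4 ÷ 16 tbsp/cup × 120 g/cup ≈ 62 g
grated parmesan: 450 g × 11/4 ÷ 100 g/cup × 16 tbsp/cup = 198 tbsp
water: 3.5 cup × 11/4 ≈ 10 cup
shredded cheddar: 0.25 lb × 11/4 × 16 oz/lb × 28.35 g/oz ≈ 312 g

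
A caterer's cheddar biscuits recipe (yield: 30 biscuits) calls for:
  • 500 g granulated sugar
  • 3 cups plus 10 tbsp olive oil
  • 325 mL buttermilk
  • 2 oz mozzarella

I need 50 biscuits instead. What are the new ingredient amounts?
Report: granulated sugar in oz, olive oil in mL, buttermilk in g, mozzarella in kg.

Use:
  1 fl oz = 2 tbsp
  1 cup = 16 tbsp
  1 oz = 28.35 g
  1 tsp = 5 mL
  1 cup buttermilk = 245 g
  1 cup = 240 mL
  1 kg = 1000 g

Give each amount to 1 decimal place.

granulated sugar: 29.4 oz; olive oil: 1450.0 mL; buttermilk: 553.0 g; mozzarella: 0.1 kg

Scaling factor: 50/30 = 5/3.
granulated sugar: 500 g × 5/3 ÷ 28.35 g/oz ≈ 29.4 oz
olive oil: (3 cup + 10 tbsp = 3.625 cup) × 5/3 × 240 mL/cup = 1450.0 mL
buttermilk: 325 mL × 5/3 ÷ 240 mL/cup × 245 g/cup ≈ 553.0 g
mozzarella: 2 oz × 5/3 × 28.35 g/oz ÷ 1000 g/kg ≈ 0.1 kg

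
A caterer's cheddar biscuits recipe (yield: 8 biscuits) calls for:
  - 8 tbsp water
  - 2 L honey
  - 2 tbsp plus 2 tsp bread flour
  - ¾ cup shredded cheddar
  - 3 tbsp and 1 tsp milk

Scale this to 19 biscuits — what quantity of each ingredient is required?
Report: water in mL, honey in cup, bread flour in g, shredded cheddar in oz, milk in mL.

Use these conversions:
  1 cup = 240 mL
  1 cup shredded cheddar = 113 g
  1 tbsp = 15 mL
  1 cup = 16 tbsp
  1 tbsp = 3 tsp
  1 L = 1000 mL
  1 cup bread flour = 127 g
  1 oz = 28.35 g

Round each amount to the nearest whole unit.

Scaling factor: 19/8 = 2.375.
water: 8 tbsp × 19/8 × 15 mL/tbsp = 285 mL
honey: 2 L × 19/8 × 1000 mL/L ÷ 240 mL/cup ≈ 20 cup
bread flour: (2 tbsp + 2 tsp = 8/3 tbsp) × 19/8 ÷ 16 tbsp/cup × 127 g/cup ≈ 50 g
shredded cheddar: 0.75 cup × 19/8 × 113 g/cup ÷ 28.35 g/oz ≈ 7 oz
milk: (3 tbsp + 1 tsp = 10/3 tbsp) × 19/8 × 15 mL/tbsp ≈ 119 mL

water: 285 mL; honey: 20 cup; bread flour: 50 g; shredded cheddar: 7 oz; milk: 119 mL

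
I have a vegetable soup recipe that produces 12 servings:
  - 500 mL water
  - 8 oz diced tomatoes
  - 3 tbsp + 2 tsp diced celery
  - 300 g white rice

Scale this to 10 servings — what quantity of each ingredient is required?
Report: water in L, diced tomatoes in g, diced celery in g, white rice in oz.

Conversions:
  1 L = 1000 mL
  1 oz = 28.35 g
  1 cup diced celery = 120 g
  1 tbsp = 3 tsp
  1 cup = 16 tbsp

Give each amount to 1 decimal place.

water: 0.4 L; diced tomatoes: 189.0 g; diced celery: 22.9 g; white rice: 8.8 oz

Scaling factor: 10/12 = 5/6.
water: 500 mL × 5/6 ÷ 1000 mL/L ≈ 0.4 L
diced tomatoes: 8 oz × 5/6 × 28.35 g/oz = 189.0 g
diced celery: (3 tbsp + 2 tsp = 11/3 tbsp) × 5/6 ÷ 16 tbsp/cup × 120 g/cup ≈ 22.9 g
white rice: 300 g × 5/6 ÷ 28.35 g/oz ≈ 8.8 oz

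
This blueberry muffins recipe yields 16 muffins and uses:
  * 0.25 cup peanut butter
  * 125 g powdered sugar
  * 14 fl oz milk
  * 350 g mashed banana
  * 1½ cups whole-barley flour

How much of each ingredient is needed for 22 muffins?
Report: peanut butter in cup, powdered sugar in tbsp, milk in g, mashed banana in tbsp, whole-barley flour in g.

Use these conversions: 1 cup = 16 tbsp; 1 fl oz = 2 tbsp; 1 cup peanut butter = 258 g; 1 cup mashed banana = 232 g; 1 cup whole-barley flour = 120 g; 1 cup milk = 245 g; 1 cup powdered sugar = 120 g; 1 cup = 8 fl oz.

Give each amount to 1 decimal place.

Scaling factor: 22/16 = 11/8 = 1.375.
peanut butter: 0.25 cup × 11/8 ≈ 0.3 cup
powdered sugar: 125 g × 11/8 ÷ 120 g/cup × 16 tbsp/cup ≈ 22.9 tbsp
milk: 14 fl oz × 11/8 ÷ 8 fl oz/cup × 245 g/cup ≈ 589.5 g
mashed banana: 350 g × 11/8 ÷ 232 g/cup × 16 tbsp/cup ≈ 33.2 tbsp
whole-barley flour: 1.5 cup × 11/8 × 120 g/cup = 247.5 g

peanut butter: 0.3 cup; powdered sugar: 22.9 tbsp; milk: 589.5 g; mashed banana: 33.2 tbsp; whole-barley flour: 247.5 g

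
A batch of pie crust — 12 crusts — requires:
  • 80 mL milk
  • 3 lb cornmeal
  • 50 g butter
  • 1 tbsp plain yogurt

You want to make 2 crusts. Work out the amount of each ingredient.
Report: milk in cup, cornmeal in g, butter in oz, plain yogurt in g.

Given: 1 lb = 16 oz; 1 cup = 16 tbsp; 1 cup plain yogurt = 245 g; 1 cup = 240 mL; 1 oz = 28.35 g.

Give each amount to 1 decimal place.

Scaling factor: 2/12 = 1/6.
milk: 80 mL × 1/6 ÷ 240 mL/cup ≈ 0.1 cup
cornmeal: 3 lb × 1/6 × 16 oz/lb × 28.35 g/oz = 226.8 g
butter: 50 g × 1/6 ÷ 28.35 g/oz ≈ 0.3 oz
plain yogurt: 1 tbsp × 1/6 ÷ 16 tbsp/cup × 245 g/cup ≈ 2.6 g

milk: 0.1 cup; cornmeal: 226.8 g; butter: 0.3 oz; plain yogurt: 2.6 g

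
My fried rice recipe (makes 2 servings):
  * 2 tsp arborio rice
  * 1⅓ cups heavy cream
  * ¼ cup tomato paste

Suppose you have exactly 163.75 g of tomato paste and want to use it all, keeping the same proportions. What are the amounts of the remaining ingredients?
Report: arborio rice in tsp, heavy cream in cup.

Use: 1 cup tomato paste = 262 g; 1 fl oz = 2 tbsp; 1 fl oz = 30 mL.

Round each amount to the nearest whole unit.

arborio rice: 5 tsp; heavy cream: 3 cup

The original recipe has 65.5 g of tomato paste, so the scaling factor is 163.75 ÷ 65.5 = 5/2 = 2.5.
arborio rice: 2 tsp × 5/2 = 5 tsp
heavy cream: 4/3 cup × 5/2 ≈ 3 cup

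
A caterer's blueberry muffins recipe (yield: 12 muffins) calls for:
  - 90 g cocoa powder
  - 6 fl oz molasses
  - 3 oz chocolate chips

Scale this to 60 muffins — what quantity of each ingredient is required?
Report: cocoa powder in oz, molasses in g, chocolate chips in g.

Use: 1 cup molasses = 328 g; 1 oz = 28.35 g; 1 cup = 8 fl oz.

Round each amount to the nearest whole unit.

Scaling factor: 60/12 = 5.
cocoa powder: 90 g × 5 ÷ 28.35 g/oz ≈ 16 oz
molasses: 6 fl oz × 5 ÷ 8 fl oz/cup × 328 g/cup = 1230 g
chocolate chips: 3 oz × 5 × 28.35 g/oz ≈ 425 g

cocoa powder: 16 oz; molasses: 1230 g; chocolate chips: 425 g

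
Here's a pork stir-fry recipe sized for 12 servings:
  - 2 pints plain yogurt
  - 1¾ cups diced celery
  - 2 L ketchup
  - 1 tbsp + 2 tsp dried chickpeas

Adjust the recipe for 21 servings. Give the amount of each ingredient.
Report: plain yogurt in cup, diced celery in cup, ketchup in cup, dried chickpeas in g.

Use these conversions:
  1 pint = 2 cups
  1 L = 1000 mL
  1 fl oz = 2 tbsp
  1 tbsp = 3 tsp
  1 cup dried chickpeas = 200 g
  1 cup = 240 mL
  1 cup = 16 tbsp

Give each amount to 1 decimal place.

plain yogurt: 7.0 cup; diced celery: 3.1 cup; ketchup: 14.6 cup; dried chickpeas: 36.5 g

Scaling factor: 21/12 = 7/4 = 1.75.
plain yogurt: 2 pint × 7/4 × 2 cup/pint = 7.0 cup
diced celery: 1.75 cup × 7/4 ≈ 3.1 cup
ketchup: 2 L × 7/4 × 1000 mL/L ÷ 240 mL/cup ≈ 14.6 cup
dried chickpeas: (1 tbsp + 2 tsp = 5/3 tbsp) × 7/4 ÷ 16 tbsp/cup × 200 g/cup ≈ 36.5 g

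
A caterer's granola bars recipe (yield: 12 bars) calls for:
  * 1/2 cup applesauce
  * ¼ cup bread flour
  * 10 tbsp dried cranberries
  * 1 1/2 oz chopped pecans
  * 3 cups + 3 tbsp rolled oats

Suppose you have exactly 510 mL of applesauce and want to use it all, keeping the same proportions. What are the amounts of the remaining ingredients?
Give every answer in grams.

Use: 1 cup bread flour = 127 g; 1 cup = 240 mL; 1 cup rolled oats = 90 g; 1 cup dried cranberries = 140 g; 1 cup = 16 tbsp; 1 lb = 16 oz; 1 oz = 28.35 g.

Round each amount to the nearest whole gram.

bread flour: 135 g; dried cranberries: 372 g; chopped pecans: 181 g; rolled oats: 1219 g

The original recipe has 120 mL of applesauce, so the scaling factor is 510 ÷ 120 = 17/4 = 4.25.
bread flour: 0.25 cup × 17/4 × 127 g/cup ≈ 135 g
dried cranberries: 10 tbsp × 17/4 ÷ 16 tbsp/cup × 140 g/cup ≈ 372 g
chopped pecans: 1.5 oz × 17/4 × 28.35 g/oz ≈ 181 g
rolled oats: (3 cup + 3 tbsp = 3.1875 cup) × 17/4 × 90 g/cup ≈ 1219 g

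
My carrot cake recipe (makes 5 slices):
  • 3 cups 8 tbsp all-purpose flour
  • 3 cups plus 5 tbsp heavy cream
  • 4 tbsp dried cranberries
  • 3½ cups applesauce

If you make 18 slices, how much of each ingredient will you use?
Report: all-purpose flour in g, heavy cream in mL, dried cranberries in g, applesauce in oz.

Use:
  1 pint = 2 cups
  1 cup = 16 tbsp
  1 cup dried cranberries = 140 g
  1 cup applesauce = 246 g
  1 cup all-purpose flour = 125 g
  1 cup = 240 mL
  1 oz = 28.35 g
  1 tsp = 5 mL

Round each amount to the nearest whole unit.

Scaling factor: 18/5 = 3.6.
all-purpose flour: (3 cup + 8 tbsp = 3.5 cup) × 18/5 × 125 g/cup = 1575 g
heavy cream: (3 cup + 5 tbsp = 3.3125 cup) × 18/5 × 240 mL/cup = 2862 mL
dried cranberries: 4 tbsp × 18/5 ÷ 16 tbsp/cup × 140 g/cup = 126 g
applesauce: 3.5 cup × 18/5 × 246 g/cup ÷ 28.35 g/oz ≈ 109 oz

all-purpose flour: 1575 g; heavy cream: 2862 mL; dried cranberries: 126 g; applesauce: 109 oz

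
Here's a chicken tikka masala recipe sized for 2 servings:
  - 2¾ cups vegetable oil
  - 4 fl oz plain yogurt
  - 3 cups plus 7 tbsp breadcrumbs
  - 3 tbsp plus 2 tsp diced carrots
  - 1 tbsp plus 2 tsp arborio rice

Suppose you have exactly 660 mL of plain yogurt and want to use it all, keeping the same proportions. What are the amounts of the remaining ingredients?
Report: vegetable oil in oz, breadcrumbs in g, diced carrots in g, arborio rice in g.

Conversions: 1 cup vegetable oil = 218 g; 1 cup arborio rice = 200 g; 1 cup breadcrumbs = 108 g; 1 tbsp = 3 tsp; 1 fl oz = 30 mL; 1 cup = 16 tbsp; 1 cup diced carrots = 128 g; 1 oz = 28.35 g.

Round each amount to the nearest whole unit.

vegetable oil: 116 oz; breadcrumbs: 2042 g; diced carrots: 161 g; arborio rice: 115 g

The original recipe has 120 mL of plain yogurt, so the scaling factor is 660 ÷ 120 = 11/2 = 5.5.
vegetable oil: 2.75 cup × 11/2 × 218 g/cup ÷ 28.35 g/oz ≈ 116 oz
breadcrumbs: (3 cup + 7 tbsp = 3.4375 cup) × 11/2 × 108 g/cup ≈ 2042 g
diced carrots: (3 tbsp + 2 tsp = 11/3 tbsp) × 11/2 ÷ 16 tbsp/cup × 128 g/cup ≈ 161 g
arborio rice: (1 tbsp + 2 tsp = 5/3 tbsp) × 11/2 ÷ 16 tbsp/cup × 200 g/cup ≈ 115 g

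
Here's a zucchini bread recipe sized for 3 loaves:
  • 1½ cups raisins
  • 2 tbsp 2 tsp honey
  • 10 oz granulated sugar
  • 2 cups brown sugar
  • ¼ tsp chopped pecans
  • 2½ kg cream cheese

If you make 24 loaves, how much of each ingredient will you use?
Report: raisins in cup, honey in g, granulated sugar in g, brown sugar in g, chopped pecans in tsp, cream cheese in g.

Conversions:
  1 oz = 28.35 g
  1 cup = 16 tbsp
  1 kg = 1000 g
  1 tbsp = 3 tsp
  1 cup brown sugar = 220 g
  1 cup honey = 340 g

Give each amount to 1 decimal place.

Scaling factor: 24/3 = 8.
raisins: 1.5 cup × 8 = 12.0 cup
honey: (2 tbsp + 2 tsp = 8/3 tbsp) × 8 ÷ 16 tbsp/cup × 340 g/cup ≈ 453.3 g
granulated sugar: 10 oz × 8 × 28.35 g/oz = 2268.0 g
brown sugar: 2 cup × 8 × 220 g/cup = 3520.0 g
chopped pecans: 0.25 tsp × 8 = 2.0 tsp
cream cheese: 2.5 kg × 8 × 1000 g/kg = 20000.0 g

raisins: 12.0 cup; honey: 453.3 g; granulated sugar: 2268.0 g; brown sugar: 3520.0 g; chopped pecans: 2.0 tsp; cream cheese: 20000.0 g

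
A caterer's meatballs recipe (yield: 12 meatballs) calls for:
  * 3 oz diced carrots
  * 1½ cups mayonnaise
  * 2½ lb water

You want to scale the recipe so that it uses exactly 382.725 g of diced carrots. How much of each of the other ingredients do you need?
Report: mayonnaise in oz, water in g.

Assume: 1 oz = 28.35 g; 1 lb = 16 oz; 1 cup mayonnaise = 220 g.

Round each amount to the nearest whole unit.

mayonnaise: 52 oz; water: 5103 g

The original recipe has 85.05 g of diced carrots, so the scaling factor is 382.725 ÷ 85.05 = 9/2 = 4.5.
mayonnaise: 1.5 cup × 9/2 × 220 g/cup ÷ 28.35 g/oz ≈ 52 oz
water: 2.5 lb × 9/2 × 16 oz/lb × 28.35 g/oz = 5103 g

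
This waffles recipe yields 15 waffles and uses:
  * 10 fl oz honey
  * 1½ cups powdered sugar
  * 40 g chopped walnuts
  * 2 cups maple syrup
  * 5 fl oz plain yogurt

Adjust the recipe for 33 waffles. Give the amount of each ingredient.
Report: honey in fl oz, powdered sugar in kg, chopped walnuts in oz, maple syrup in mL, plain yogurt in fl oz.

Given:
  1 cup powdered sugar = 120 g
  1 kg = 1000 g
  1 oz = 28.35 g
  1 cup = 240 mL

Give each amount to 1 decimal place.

Scaling factor: 33/15 = 11/5 = 2.2.
honey: 10 fl oz × 11/5 = 22.0 fl oz
powdered sugar: 1.5 cup × 11/5 × 120 g/cup ÷ 1000 g/kg ≈ 0.4 kg
chopped walnuts: 40 g × 11/5 ÷ 28.35 g/oz ≈ 3.1 oz
maple syrup: 2 cup × 11/5 × 240 mL/cup = 1056.0 mL
plain yogurt: 5 fl oz × 11/5 = 11.0 fl oz

honey: 22.0 fl oz; powdered sugar: 0.4 kg; chopped walnuts: 3.1 oz; maple syrup: 1056.0 mL; plain yogurt: 11.0 fl oz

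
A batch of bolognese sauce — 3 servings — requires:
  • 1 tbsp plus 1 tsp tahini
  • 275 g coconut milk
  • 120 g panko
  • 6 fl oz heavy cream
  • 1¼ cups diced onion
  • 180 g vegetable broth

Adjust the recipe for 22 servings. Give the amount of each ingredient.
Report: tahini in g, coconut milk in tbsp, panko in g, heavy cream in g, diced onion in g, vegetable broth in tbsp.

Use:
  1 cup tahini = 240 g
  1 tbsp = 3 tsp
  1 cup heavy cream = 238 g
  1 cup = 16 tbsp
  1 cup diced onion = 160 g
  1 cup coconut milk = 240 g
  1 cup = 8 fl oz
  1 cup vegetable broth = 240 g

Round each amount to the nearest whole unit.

Scaling factor: 22/3.
tahini: (1 tbsp + 1 tsp = 4/3 tbsp) × 22/3 ÷ 16 tbsp/cup × 240 g/cup ≈ 147 g
coconut milk: 275 g × 22/3 ÷ 240 g/cup × 16 tbsp/cup ≈ 134 tbsp
panko: 120 g × 22/3 = 880 g
heavy cream: 6 fl oz × 22/3 ÷ 8 fl oz/cup × 238 g/cup = 1309 g
diced onion: 1.25 cup × 22/3 × 160 g/cup ≈ 1467 g
vegetable broth: 180 g × 22/3 ÷ 240 g/cup × 16 tbsp/cup = 88 tbsp

tahini: 147 g; coconut milk: 134 tbsp; panko: 880 g; heavy cream: 1309 g; diced onion: 1467 g; vegetable broth: 88 tbsp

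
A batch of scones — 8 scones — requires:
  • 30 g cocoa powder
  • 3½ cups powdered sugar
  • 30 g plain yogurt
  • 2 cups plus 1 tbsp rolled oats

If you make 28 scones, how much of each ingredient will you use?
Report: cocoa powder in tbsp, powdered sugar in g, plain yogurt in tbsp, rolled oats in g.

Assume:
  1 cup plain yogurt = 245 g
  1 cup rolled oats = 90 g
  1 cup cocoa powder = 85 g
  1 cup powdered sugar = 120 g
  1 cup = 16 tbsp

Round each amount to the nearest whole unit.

cocoa powder: 20 tbsp; powdered sugar: 1470 g; plain yogurt: 7 tbsp; rolled oats: 650 g

Scaling factor: 28/8 = 7/2 = 3.5.
cocoa powder: 30 g × 7/2 ÷ 85 g/cup × 16 tbsp/cup ≈ 20 tbsp
powdered sugar: 3.5 cup × 7/2 × 120 g/cup = 1470 g
plain yogurt: 30 g × 7/2 ÷ 245 g/cup × 16 tbsp/cup ≈ 7 tbsp
rolled oats: (2 cup + 1 tbsp = 2.0625 cup) × 7/2 × 90 g/cup ≈ 650 g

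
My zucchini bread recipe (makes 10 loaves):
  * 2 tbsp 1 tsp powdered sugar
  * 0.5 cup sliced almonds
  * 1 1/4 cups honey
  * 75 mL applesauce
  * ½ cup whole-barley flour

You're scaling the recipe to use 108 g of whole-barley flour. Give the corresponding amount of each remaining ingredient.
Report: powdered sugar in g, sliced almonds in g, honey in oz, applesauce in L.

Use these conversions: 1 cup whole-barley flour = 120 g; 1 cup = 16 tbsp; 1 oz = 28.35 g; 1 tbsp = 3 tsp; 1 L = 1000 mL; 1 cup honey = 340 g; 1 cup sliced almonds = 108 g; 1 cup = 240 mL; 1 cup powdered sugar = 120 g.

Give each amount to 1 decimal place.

powdered sugar: 31.5 g; sliced almonds: 97.2 g; honey: 27.0 oz; applesauce: 0.1 L

The original recipe has 60 g of whole-barley flour, so the scaling factor is 108 ÷ 60 = 9/5 = 1.8.
powdered sugar: (2 tbsp + 1 tsp = 7/3 tbsp) × 9/5 ÷ 16 tbsp/cup × 120 g/cup = 31.5 g
sliced almonds: 0.5 cup × 9/5 × 108 g/cup = 97.2 g
honey: 1.25 cup × 9/5 × 340 g/cup ÷ 28.35 g/oz ≈ 27.0 oz
applesauce: 75 mL × 9/5 ÷ 1000 mL/L ≈ 0.1 L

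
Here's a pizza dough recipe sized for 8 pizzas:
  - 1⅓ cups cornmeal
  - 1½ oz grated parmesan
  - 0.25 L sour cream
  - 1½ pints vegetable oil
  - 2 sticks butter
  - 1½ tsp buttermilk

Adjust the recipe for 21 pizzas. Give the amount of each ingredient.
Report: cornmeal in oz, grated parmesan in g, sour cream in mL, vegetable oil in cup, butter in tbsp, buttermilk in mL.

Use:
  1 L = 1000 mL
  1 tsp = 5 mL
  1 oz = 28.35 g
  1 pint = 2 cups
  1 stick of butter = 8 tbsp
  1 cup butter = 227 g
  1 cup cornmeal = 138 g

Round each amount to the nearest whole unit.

cornmeal: 17 oz; grated parmesan: 112 g; sour cream: 656 mL; vegetable oil: 8 cup; butter: 42 tbsp; buttermilk: 20 mL

Scaling factor: 21/8 = 2.625.
cornmeal: 4/3 cup × 21/8 × 138 g/cup ÷ 28.35 g/oz ≈ 17 oz
grated parmesan: 1.5 oz × 21/8 × 28.35 g/oz ≈ 112 g
sour cream: 0.25 L × 21/8 × 1000 mL/L ≈ 656 mL
vegetable oil: 1.5 pint × 21/8 × 2 cup/pint ≈ 8 cup
butter: 2 stick × 21/8 × 8 tbsp/stick = 42 tbsp
buttermilk: 1.5 tsp × 21/8 × 5 mL/tsp ≈ 20 mL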